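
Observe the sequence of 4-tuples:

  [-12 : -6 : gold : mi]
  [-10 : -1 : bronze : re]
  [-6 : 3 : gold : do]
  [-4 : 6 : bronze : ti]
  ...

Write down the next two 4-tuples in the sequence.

First component: alternating steps +2, +4, +2, +4, …, so -12, -10, -6, -4 → 0 → 2.
Second component: differences are 5, 4, 3, … (decreasing by 1 each time), so -6, -1, 3, 6 → 8 → 9.
Rank: alternates gold ↔ bronze, so gold, bronze, gold, bronze → gold → bronze.
Note: runs backward through the solfège scale do→ti; mi, re, do, ti → la → sol.
So the next two 4-tuples are [0 : 8 : gold : la] and [2 : 9 : bronze : sol].

[0 : 8 : gold : la], [2 : 9 : bronze : sol]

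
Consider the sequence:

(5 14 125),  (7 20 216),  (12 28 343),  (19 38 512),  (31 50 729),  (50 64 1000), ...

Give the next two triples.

First slot: each term is the sum of the two before it, so 5, 7, 12, 19, 31, 50 → 81 → 131.
Second slot — differences are 6, 8, 10, … (increasing by 2 each time): 14, 20, 28, 38, 50, 64 → 80 → 98.
For the third slot, perfect cubes: 5³, 6³, 7³, …: 125, 216, 343, 512, 729, 1000 → 1331 → 1728.
So the next two triples are (81 80 1331) and (131 98 1728).

(81 80 1331), (131 98 1728)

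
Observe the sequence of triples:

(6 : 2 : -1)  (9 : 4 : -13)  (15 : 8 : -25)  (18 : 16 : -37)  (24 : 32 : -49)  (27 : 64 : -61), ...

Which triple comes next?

(33 : 128 : -73)

First value: 6, 9, 15, 18, 24, 27 → 33 (alternating steps +3, +6, +3, +6, …).
Second value: ×2 each step; 2, 4, 8, 16, 32, 64 → 128.
Third value: −12 each step, so -1, -13, -25, -37, -49, -61 → -73.
So the next triple is (33 : 128 : -73).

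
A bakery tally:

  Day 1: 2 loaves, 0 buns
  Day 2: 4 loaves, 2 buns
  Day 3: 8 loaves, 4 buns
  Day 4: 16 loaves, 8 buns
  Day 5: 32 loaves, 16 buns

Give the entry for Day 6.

64 loaves, 32 buns

Loaves: 2, 4, 8, 16, 32 → 64 (×2 each step).
Buns: 0, 2, 4, 8, 16 → 32 (always the previous value of the loaves).
Putting it together: 64 loaves, 32 buns.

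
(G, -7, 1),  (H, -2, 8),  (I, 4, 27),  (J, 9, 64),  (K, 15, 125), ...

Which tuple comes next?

(L, 20, 216)

Letter: G, H, I, J, K → L (letters move forward 1 place in the alphabet).
Second value goes -7, -2, 4, 9, 15 → 20 (alternating steps +5, +6, +5, +6, …).
Third value: perfect cubes: 1³, 2³, 3³, …, so 1, 8, 27, 64, 125 → 216.
Combining the parts gives (L, 20, 216).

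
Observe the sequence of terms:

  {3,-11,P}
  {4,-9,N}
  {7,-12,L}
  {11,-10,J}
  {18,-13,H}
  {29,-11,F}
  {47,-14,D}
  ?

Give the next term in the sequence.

{76,-12,B}

First component: 3, 4, 7, 11, 18, 29, 47 → 76 (each term is the sum of the two before it).
Second component: alternating steps +2, −3, +2, −3, …, so -11, -9, -12, -10, -13, -11, -14 → -12.
For the letter, letters move back 2 places in the alphabet: P, N, L, J, H, F, D → B.
So the next term is {76,-12,B}.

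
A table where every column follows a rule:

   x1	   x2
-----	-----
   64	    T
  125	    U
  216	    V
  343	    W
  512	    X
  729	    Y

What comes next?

1000  Z

Column x1: perfect cubes: 4³, 5³, 6³, …, so 64, 125, 216, 343, 512, 729 → 1000.
For the column x2, letters move forward 1 place in the alphabet: T, U, V, W, X, Y → Z.
Combining the parts gives 1000  Z.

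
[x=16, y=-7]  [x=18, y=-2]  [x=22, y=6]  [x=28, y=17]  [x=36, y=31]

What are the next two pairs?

[x=46, y=48], [x=58, y=68]

For the x, differences are 2, 4, 6, … (increasing by 2 each time): 16, 18, 22, 28, 36 → 46 → 58.
Y: differences are 5, 8, 11, … (increasing by 3 each time); -7, -2, 6, 17, 31 → 48 → 68.
Putting the parts together: [x=46, y=48] and then [x=58, y=68].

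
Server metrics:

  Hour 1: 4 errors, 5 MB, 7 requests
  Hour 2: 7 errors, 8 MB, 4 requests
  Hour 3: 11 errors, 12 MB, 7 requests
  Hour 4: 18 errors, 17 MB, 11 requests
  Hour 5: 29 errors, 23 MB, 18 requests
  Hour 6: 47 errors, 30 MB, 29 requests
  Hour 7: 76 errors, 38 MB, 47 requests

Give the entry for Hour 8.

123 errors, 47 MB, 76 requests

Errors: each term is the sum of the two before it; 4, 7, 11, 18, 29, 47, 76 → 123.
MB — differences are 3, 4, 5, … (increasing by 1 each time): 5, 8, 12, 17, 23, 30, 38 → 47.
For the requests, always the previous value of the errors: 7, 4, 7, 11, 18, 29, 47 → 76.
Combining the parts gives 123 errors, 47 MB, 76 requests.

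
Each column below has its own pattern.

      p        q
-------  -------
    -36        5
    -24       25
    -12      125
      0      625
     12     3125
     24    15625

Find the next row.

Column p goes -36, -24, -12, 0, 12, 24 → 36 (+12 each step).
Column q: ×5 each step, so 5, 25, 125, 625, 3125, 15625 → 78125.
Combining the parts gives 36  78125.

36  78125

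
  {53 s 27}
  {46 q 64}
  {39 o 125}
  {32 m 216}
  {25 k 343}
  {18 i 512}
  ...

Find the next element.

{11 g 729}

First value goes 53, 46, 39, 32, 25, 18 → 11 (−7 each step).
Letter goes s, q, o, m, k, i → g (letters move back 2 places in the alphabet).
Third value: perfect cubes: 3³, 4³, 5³, …; 27, 64, 125, 216, 343, 512 → 729.
Combining the parts gives {11 g 729}.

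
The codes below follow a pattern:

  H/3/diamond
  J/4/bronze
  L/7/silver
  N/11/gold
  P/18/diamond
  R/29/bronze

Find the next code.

T/47/silver

Letter: H, J, L, N, P, R → T (letters move forward 2 places in the alphabet).
Second component: 3, 4, 7, 11, 18, 29 → 47 (each term is the sum of the two before it).
Rank — repeats diamond → bronze → silver → gold: diamond, bronze, silver, gold, diamond, bronze → silver.
Combining the parts gives T/47/silver.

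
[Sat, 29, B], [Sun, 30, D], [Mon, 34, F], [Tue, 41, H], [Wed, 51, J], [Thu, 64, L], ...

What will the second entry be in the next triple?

For the second entry, differences are 1, 4, 7, … (increasing by 3 each time): 29, 30, 34, 41, 51, 64 → 80.

80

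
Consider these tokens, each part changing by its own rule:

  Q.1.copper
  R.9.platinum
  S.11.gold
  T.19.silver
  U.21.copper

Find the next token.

V.29.platinum

For the letter, letters move forward 1 place in the alphabet: Q, R, S, T, U → V.
For the second component, alternating steps +8, +2, +8, +2, …: 1, 9, 11, 19, 21 → 29.
Metal: repeats copper → platinum → gold → silver; copper, platinum, gold, silver, copper → platinum.
So the next token is V.29.platinum.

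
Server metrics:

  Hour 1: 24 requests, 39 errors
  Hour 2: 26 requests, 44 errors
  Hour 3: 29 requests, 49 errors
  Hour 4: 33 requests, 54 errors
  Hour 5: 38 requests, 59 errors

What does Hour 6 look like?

Requests: differences are 2, 3, 4, … (increasing by 1 each time), so 24, 26, 29, 33, 38 → 44.
Errors: 39, 44, 49, 54, 59 → 64 (+5 each step).
Combining the parts gives 44 requests, 64 errors.

44 requests, 64 errors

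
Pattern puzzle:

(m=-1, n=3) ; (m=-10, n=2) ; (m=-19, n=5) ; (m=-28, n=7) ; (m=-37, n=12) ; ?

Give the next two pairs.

For the m, −9 each step: -1, -10, -19, -28, -37 → -46 → -55.
N goes 3, 2, 5, 7, 12 → 19 → 31 (each term is the sum of the two before it).
Putting the parts together: (m=-46, n=19) and then (m=-55, n=31).

(m=-46, n=19), (m=-55, n=31)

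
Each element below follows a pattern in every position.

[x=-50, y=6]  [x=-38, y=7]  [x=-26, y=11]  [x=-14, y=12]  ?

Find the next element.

[x=-2, y=16]

X: +12 each step; -50, -38, -26, -14 → -2.
Y — alternating steps +1, +4, +1, +4, …: 6, 7, 11, 12 → 16.
So the next element is [x=-2, y=16].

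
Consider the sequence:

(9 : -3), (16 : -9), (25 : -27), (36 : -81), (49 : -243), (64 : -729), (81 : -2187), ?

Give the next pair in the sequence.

(100 : -6561)

First part — perfect squares: 3², 4², 5², …: 9, 16, 25, 36, 49, 64, 81 → 100.
For the second part, ×3 each step: -3, -9, -27, -81, -243, -729, -2187 → -6561.
So the next pair is (100 : -6561).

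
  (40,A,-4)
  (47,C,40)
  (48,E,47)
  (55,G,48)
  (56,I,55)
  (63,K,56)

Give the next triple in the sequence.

First entry: alternating steps +7, +1, +7, +1, …; 40, 47, 48, 55, 56, 63 → 64.
Letter goes A, C, E, G, I, K → M (letters move forward 2 places in the alphabet).
Third entry: always the previous value of the first entry; -4, 40, 47, 48, 55, 56 → 63.
Putting it together: (64,M,63).

(64,M,63)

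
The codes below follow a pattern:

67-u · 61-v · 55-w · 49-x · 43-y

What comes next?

37-z

For the first component, −6 each step: 67, 61, 55, 49, 43 → 37.
Letter goes u, v, w, x, y → z (letters move forward 1 place in the alphabet).
Combining the parts gives 37-z.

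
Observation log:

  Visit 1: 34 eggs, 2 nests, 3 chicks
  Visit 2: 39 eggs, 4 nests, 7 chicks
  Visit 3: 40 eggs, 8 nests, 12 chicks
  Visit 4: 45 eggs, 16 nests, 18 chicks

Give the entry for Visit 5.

Eggs: alternating steps +5, +1, +5, +1, …; 34, 39, 40, 45 → 46.
For the nests, ×2 each step: 2, 4, 8, 16 → 32.
Chicks — differences are 4, 5, 6, … (increasing by 1 each time): 3, 7, 12, 18 → 25.
So the next row is 46 eggs, 32 nests, 25 chicks.

46 eggs, 32 nests, 25 chicks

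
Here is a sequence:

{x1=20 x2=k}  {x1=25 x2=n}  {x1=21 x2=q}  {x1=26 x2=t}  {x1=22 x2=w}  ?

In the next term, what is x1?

X1 — alternating steps +5, −4, +5, −4, …: 20, 25, 21, 26, 22 → 27.
X2 — letters move forward 3 places in the alphabet: k, n, q, t, w → z.

27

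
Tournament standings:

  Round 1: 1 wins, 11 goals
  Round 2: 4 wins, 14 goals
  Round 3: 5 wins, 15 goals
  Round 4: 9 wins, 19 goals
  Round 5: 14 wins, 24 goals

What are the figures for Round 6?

For the wins, each term is the sum of the two before it: 1, 4, 5, 9, 14 → 23.
For the goals, always 10 more than the wins: 11, 14, 15, 19, 24 → 33.
Combining the parts gives 23 wins, 33 goals.

23 wins, 33 goals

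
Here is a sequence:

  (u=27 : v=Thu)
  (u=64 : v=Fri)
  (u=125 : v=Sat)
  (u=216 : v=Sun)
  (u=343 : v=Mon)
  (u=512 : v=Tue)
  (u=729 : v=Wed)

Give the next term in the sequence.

U: perfect cubes: 3³, 4³, 5³, …, so 27, 64, 125, 216, 343, 512, 729 → 1000.
V goes Thu, Fri, Sat, Sun, Mon, Tue, Wed → Thu (runs through the weekdays Mon→Sun).
Combining the parts gives (u=1000 : v=Thu).

(u=1000 : v=Thu)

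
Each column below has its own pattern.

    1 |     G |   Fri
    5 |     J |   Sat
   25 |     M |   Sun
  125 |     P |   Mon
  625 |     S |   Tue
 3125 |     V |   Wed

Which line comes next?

First component: ×5 each step, so 1, 5, 25, 125, 625, 3125 → 15625.
Letter — letters move forward 3 places in the alphabet: G, J, M, P, S, V → Y.
Day: Fri, Sat, Sun, Mon, Tue, Wed → Thu (runs through the weekdays Mon→Sun).
Combining the parts gives 15625  Y  Thu.

15625  Y  Thu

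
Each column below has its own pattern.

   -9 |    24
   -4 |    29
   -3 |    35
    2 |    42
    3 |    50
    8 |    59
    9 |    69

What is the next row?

For the first component, alternating steps +5, +1, +5, +1, …: -9, -4, -3, 2, 3, 8, 9 → 14.
Second component: 24, 29, 35, 42, 50, 59, 69 → 80 (differences are 5, 6, 7, … (increasing by 1 each time)).
Combining the parts gives 14  80.

14  80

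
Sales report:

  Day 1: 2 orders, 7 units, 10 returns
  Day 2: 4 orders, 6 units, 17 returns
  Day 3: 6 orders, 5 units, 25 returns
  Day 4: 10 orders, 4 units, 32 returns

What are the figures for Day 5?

16 orders, 3 units, 40 returns

For the orders, each term is the sum of the two before it: 2, 4, 6, 10 → 16.
Units goes 7, 6, 5, 4 → 3 (−1 each step).
For the returns, alternating steps +7, +8, +7, +8, …: 10, 17, 25, 32 → 40.
Combining the parts gives 16 orders, 3 units, 40 returns.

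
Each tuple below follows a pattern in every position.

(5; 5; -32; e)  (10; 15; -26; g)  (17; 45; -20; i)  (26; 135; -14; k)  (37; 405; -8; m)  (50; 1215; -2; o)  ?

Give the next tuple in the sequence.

(65; 3645; 4; q)

For the first component, differences are 5, 7, 9, … (increasing by 2 each time): 5, 10, 17, 26, 37, 50 → 65.
Second component goes 5, 15, 45, 135, 405, 1215 → 3645 (×3 each step).
Third component: -32, -26, -20, -14, -8, -2 → 4 (+6 each step).
Letter: e, g, i, k, m, o → q (letters move forward 2 places in the alphabet).
Combining the parts gives (65; 3645; 4; q).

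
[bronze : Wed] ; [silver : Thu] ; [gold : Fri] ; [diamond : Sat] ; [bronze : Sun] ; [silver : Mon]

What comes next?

[gold : Tue]

Rank: repeats bronze → silver → gold → diamond, so bronze, silver, gold, diamond, bronze, silver → gold.
Day goes Wed, Thu, Fri, Sat, Sun, Mon → Tue (runs through the weekdays Mon→Sun).
Putting it together: [gold : Tue].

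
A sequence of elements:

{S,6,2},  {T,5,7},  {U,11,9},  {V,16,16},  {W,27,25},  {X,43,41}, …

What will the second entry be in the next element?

Letter: letters move forward 1 place in the alphabet, so S, T, U, V, W, X → Y.
For the second entry, each term is the sum of the two before it: 6, 5, 11, 16, 27, 43 → 70.
Third entry — each term is the sum of the two before it: 2, 7, 9, 16, 25, 41 → 66.

70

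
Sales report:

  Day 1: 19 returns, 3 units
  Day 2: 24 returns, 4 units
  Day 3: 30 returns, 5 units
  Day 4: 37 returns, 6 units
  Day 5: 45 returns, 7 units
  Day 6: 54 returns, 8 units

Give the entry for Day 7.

Returns: differences are 5, 6, 7, … (increasing by 1 each time), so 19, 24, 30, 37, 45, 54 → 64.
Units goes 3, 4, 5, 6, 7, 8 → 9 (+1 each step).
Putting it together: 64 returns, 9 units.

64 returns, 9 units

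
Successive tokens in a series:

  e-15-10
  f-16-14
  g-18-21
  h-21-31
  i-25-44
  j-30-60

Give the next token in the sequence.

k-36-79

Letter — letters move forward 1 place in the alphabet: e, f, g, h, i, j → k.
Second component: differences are 1, 2, 3, … (increasing by 1 each time), so 15, 16, 18, 21, 25, 30 → 36.
Third component — differences are 4, 7, 10, … (increasing by 3 each time): 10, 14, 21, 31, 44, 60 → 79.
Putting it together: k-36-79.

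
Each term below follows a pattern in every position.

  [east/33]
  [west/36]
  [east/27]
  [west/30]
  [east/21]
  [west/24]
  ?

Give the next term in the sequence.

[east/15]

For the direction, alternates east ↔ west: east, west, east, west, east, west → east.
Second part goes 33, 36, 27, 30, 21, 24 → 15 (alternating steps +3, −9, +3, −9, …).
Putting it together: [east/15].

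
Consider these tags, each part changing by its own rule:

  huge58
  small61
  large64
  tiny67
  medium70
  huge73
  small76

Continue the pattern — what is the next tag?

large79

Size: repeats huge → small → large → tiny → medium, so huge, small, large, tiny, medium, huge, small → large.
Second component: +3 each step; 58, 61, 64, 67, 70, 73, 76 → 79.
Putting it together: large79.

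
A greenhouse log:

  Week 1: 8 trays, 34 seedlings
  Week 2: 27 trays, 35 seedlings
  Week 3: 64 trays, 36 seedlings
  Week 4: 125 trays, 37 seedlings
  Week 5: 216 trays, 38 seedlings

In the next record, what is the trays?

343

For the trays, perfect cubes: 2³, 3³, 4³, …: 8, 27, 64, 125, 216 → 343.
Seedlings: +1 each step; 34, 35, 36, 37, 38 → 39.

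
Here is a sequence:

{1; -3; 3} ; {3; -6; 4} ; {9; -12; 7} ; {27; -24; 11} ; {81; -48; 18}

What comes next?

First component — ×3 each step: 1, 3, 9, 27, 81 → 243.
Second component: ×2 each step, so -3, -6, -12, -24, -48 → -96.
Third component: each term is the sum of the two before it; 3, 4, 7, 11, 18 → 29.
Putting it together: {243; -96; 29}.

{243; -96; 29}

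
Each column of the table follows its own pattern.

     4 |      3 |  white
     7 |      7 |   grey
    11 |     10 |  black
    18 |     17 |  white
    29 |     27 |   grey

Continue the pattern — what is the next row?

47  44  black

First component — each term is the sum of the two before it: 4, 7, 11, 18, 29 → 47.
Second component: each term is the sum of the two before it, so 3, 7, 10, 17, 27 → 44.
Shade: repeats white → grey → black, so white, grey, black, white, grey → black.
Combining the parts gives 47  44  black.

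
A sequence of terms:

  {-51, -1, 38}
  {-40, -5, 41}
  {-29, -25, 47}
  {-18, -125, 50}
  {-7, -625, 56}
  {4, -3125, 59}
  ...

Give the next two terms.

First entry: -51, -40, -29, -18, -7, 4 → 15 → 26 (+11 each step).
Second entry: ×5 each step; -1, -5, -25, -125, -625, -3125 → -15625 → -78125.
Third entry goes 38, 41, 47, 50, 56, 59 → 65 → 68 (alternating steps +3, +6, +3, +6, …).
Putting the parts together: {15, -15625, 65} and then {26, -78125, 68}.

{15, -15625, 65}, {26, -78125, 68}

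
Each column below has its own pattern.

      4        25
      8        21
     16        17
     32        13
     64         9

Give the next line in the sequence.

128  5

First component — ×2 each step: 4, 8, 16, 32, 64 → 128.
Second component: −4 each step, so 25, 21, 17, 13, 9 → 5.
So the next line is 128  5.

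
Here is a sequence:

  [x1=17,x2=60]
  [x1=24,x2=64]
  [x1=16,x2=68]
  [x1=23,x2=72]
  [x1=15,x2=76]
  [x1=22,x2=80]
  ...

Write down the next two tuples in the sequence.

X1: 17, 24, 16, 23, 15, 22 → 14 → 21 (alternating steps +7, −8, +7, −8, …).
X2 — +4 each step: 60, 64, 68, 72, 76, 80 → 84 → 88.
Putting the parts together: [x1=14,x2=84] and then [x1=21,x2=88].

[x1=14,x2=84], [x1=21,x2=88]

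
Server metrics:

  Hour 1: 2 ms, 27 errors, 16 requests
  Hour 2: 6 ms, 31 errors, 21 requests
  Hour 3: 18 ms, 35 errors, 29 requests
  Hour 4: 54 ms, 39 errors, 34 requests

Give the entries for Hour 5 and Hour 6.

Ms — ×3 each step: 2, 6, 18, 54 → 162 → 486.
Errors — +4 each step: 27, 31, 35, 39 → 43 → 47.
Requests: alternating steps +5, +8, +5, +8, …, so 16, 21, 29, 34 → 42 → 47.
So the next two lines are 162 ms, 43 errors, 42 requests and 486 ms, 47 errors, 47 requests.

162 ms, 43 errors, 42 requests; 486 ms, 47 errors, 47 requests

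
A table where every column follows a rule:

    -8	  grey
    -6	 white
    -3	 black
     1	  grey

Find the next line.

First component: differences are 2, 3, 4, … (increasing by 1 each time), so -8, -6, -3, 1 → 6.
Shade goes grey, white, black, grey → white (repeats grey → white → black).
Putting it together: 6  white.

6  white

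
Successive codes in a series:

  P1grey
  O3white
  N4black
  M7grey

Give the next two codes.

L11white, K18black

Letter: P, O, N, M → L → K (letters move back 1 place in the alphabet).
Second component goes 1, 3, 4, 7 → 11 → 18 (each term is the sum of the two before it).
For the shade, repeats grey → white → black: grey, white, black, grey → white → black.
So the next two codes are L11white and K18black.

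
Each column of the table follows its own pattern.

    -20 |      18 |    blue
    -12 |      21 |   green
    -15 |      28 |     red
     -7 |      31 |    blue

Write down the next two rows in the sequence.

First component: -20, -12, -15, -7 → -10 → -2 (alternating steps +8, −3, +8, −3, …).
For the second component, alternating steps +3, +7, +3, +7, …: 18, 21, 28, 31 → 38 → 41.
Colour — repeats blue → green → red: blue, green, red, blue → green → red.
So the next two rows are -10  38  green and -2  41  red.

-10  38  green; -2  41  red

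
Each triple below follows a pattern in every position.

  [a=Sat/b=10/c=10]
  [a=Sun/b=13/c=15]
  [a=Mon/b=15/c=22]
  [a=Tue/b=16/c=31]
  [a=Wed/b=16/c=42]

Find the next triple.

A goes Sat, Sun, Mon, Tue, Wed → Thu (runs through the weekdays Mon→Sun).
B goes 10, 13, 15, 16, 16 → 15 (differences are 3, 2, 1, … (decreasing by 1 each time)).
C: 10, 15, 22, 31, 42 → 55 (differences are 5, 7, 9, … (increasing by 2 each time)).
Combining the parts gives [a=Thu/b=15/c=55].

[a=Thu/b=15/c=55]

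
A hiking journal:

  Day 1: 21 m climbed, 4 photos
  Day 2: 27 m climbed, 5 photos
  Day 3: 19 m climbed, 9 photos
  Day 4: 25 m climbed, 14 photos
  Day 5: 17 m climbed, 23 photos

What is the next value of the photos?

Photos: each term is the sum of the two before it, so 4, 5, 9, 14, 23 → 37.

37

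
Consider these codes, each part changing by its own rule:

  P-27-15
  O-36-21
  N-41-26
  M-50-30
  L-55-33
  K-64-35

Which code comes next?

Letter goes P, O, N, M, L, K → J (letters move back 1 place in the alphabet).
Second component — alternating steps +9, +5, +9, +5, …: 27, 36, 41, 50, 55, 64 → 69.
Third component goes 15, 21, 26, 30, 33, 35 → 36 (differences are 6, 5, 4, … (decreasing by 1 each time)).
Combining the parts gives J-69-36.

J-69-36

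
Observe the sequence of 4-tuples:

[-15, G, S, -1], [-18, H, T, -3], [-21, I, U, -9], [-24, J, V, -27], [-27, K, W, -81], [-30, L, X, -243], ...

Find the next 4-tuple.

First part goes -15, -18, -21, -24, -27, -30 → -33 (−3 each step).
First letter: letters move forward 1 place in the alphabet; G, H, I, J, K, L → M.
Second letter goes S, T, U, V, W, X → Y (letters move forward 1 place in the alphabet).
Fourth part: ×3 each step; -1, -3, -9, -27, -81, -243 → -729.
So the next 4-tuple is [-33, M, Y, -729].

[-33, M, Y, -729]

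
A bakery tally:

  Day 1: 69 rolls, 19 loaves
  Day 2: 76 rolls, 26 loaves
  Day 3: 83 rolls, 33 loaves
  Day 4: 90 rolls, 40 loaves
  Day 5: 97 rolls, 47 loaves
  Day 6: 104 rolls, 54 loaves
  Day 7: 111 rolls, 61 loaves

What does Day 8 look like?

Rolls: 69, 76, 83, 90, 97, 104, 111 → 118 (+7 each step).
Loaves: +7 each step; 19, 26, 33, 40, 47, 54, 61 → 68.
Combining the parts gives 118 rolls, 68 loaves.

118 rolls, 68 loaves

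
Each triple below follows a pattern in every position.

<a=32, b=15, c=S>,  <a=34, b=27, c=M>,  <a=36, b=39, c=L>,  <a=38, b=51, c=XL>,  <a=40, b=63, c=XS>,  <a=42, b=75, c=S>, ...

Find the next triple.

A: +2 each step; 32, 34, 36, 38, 40, 42 → 44.
B: 15, 27, 39, 51, 63, 75 → 87 (+12 each step).
C: S, M, L, XL, XS, S → M (repeats S → M → L → XL → XS).
So the next triple is <a=44, b=87, c=M>.

<a=44, b=87, c=M>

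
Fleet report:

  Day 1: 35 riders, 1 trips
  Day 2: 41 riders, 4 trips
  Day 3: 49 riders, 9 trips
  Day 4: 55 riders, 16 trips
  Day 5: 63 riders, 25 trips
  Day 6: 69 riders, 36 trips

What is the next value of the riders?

For the riders, alternating steps +6, +8, +6, +8, …: 35, 41, 49, 55, 63, 69 → 77.

77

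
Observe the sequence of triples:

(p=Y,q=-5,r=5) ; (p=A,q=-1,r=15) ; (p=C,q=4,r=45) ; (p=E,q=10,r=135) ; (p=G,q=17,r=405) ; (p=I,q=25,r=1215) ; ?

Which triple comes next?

P: letters move forward 2 places in the alphabet, wrapping Z→A; Y, A, C, E, G, I → K.
For the q, differences are 4, 5, 6, … (increasing by 1 each time): -5, -1, 4, 10, 17, 25 → 34.
R goes 5, 15, 45, 135, 405, 1215 → 3645 (×3 each step).
Combining the parts gives (p=K,q=34,r=3645).

(p=K,q=34,r=3645)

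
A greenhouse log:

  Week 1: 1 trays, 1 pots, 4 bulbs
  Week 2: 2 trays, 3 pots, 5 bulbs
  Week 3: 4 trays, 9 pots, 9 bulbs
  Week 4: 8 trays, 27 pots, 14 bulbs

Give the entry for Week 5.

16 trays, 81 pots, 23 bulbs

Trays: ×2 each step, so 1, 2, 4, 8 → 16.
Pots: 1, 3, 9, 27 → 81 (×3 each step).
Bulbs: each term is the sum of the two before it; 4, 5, 9, 14 → 23.
So the next row is 16 trays, 81 pots, 23 bulbs.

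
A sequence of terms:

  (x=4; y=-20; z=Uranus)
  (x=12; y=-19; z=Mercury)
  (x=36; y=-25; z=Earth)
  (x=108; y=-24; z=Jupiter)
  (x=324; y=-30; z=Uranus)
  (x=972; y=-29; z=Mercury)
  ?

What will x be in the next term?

X: 4, 12, 36, 108, 324, 972 → 2916 (×3 each step).

2916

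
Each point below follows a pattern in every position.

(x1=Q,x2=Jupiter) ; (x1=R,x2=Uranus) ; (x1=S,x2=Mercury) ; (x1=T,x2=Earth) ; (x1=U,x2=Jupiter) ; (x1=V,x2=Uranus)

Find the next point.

X1 — letters move forward 1 place in the alphabet: Q, R, S, T, U, V → W.
For the x2, repeats Jupiter → Uranus → Mercury → Earth: Jupiter, Uranus, Mercury, Earth, Jupiter, Uranus → Mercury.
So the next point is (x1=W,x2=Mercury).

(x1=W,x2=Mercury)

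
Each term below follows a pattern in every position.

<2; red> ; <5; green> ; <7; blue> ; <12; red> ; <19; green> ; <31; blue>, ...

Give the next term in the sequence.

<50; red>

For the first entry, each term is the sum of the two before it: 2, 5, 7, 12, 19, 31 → 50.
Colour: repeats red → green → blue; red, green, blue, red, green, blue → red.
So the next term is <50; red>.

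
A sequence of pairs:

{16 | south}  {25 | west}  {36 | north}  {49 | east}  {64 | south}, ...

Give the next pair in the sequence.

First slot — perfect squares: 4², 5², 6², …: 16, 25, 36, 49, 64 → 81.
Direction goes south, west, north, east, south → west (repeats south → west → north → east).
So the next pair is {81 | west}.

{81 | west}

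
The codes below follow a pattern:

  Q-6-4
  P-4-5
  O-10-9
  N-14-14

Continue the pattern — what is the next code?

M-24-23

Letter: letters move back 1 place in the alphabet; Q, P, O, N → M.
Second component — each term is the sum of the two before it: 6, 4, 10, 14 → 24.
Third component goes 4, 5, 9, 14 → 23 (each term is the sum of the two before it).
Putting it together: M-24-23.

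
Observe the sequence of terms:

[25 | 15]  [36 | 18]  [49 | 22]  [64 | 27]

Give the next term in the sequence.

First part goes 25, 36, 49, 64 → 81 (perfect squares: 5², 6², 7², …).
For the second part, differences are 3, 4, 5, … (increasing by 1 each time): 15, 18, 22, 27 → 33.
Combining the parts gives [81 | 33].

[81 | 33]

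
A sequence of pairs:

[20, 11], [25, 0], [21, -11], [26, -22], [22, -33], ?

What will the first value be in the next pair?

27

First value: alternating steps +5, −4, +5, −4, …; 20, 25, 21, 26, 22 → 27.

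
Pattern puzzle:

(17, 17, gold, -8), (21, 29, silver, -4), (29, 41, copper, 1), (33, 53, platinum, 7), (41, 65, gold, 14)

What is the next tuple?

(45, 77, silver, 22)

First component: 17, 21, 29, 33, 41 → 45 (alternating steps +4, +8, +4, +8, …).
For the second component, +12 each step: 17, 29, 41, 53, 65 → 77.
Metal: repeats gold → silver → copper → platinum, so gold, silver, copper, platinum, gold → silver.
Fourth component goes -8, -4, 1, 7, 14 → 22 (differences are 4, 5, 6, … (increasing by 1 each time)).
Putting it together: (45, 77, silver, 22).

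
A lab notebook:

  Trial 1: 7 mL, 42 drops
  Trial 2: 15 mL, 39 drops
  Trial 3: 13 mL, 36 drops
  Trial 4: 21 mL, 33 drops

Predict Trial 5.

19 mL, 30 drops

ML: alternating steps +8, −2, +8, −2, …; 7, 15, 13, 21 → 19.
Drops: −3 each step, so 42, 39, 36, 33 → 30.
Putting it together: 19 mL, 30 drops.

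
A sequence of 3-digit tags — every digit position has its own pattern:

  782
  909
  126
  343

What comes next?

First digit — +2 each step, mod 10: 7, 9, 1, 3 → 5.
For the second digit, +2 each step, mod 10: 8, 0, 2, 4 → 6.
Third digit: −3 each step, mod 10; 2, 9, 6, 3 → 0.
Putting it together: 560.

560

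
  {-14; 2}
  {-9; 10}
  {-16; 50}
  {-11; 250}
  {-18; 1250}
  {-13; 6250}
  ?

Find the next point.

{-20; 31250}

For the first value, alternating steps +5, −7, +5, −7, …: -14, -9, -16, -11, -18, -13 → -20.
Second value: 2, 10, 50, 250, 1250, 6250 → 31250 (×5 each step).
So the next point is {-20; 31250}.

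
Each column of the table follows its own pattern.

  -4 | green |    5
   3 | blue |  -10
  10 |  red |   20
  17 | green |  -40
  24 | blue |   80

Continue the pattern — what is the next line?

First component: +7 each step; -4, 3, 10, 17, 24 → 31.
Colour: repeats green → blue → red; green, blue, red, green, blue → red.
Third component — ×(-2) each step: 5, -10, 20, -40, 80 → -160.
Combining the parts gives 31  red  -160.

31  red  -160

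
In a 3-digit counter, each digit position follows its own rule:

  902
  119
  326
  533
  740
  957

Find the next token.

First digit: +2 each step, mod 10, so 9, 1, 3, 5, 7, 9 → 1.
For the second digit, +1 each step, mod 10: 0, 1, 2, 3, 4, 5 → 6.
Third digit goes 2, 9, 6, 3, 0, 7 → 4 (−3 each step, mod 10).
So the next token is 164.

164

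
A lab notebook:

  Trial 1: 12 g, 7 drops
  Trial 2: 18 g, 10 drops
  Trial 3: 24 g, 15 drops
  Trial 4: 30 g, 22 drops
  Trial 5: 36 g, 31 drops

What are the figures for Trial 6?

G: +6 each step; 12, 18, 24, 30, 36 → 42.
For the drops, differences are 3, 5, 7, … (increasing by 2 each time): 7, 10, 15, 22, 31 → 42.
So the next line is 42 g, 42 drops.

42 g, 42 drops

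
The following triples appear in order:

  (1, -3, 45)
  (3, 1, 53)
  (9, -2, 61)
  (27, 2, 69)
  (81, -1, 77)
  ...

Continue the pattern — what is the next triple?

(243, 3, 85)

First value goes 1, 3, 9, 27, 81 → 243 (×3 each step).
Second value: alternating steps +4, −3, +4, −3, …, so -3, 1, -2, 2, -1 → 3.
Third value: +8 each step, so 45, 53, 61, 69, 77 → 85.
Combining the parts gives (243, 3, 85).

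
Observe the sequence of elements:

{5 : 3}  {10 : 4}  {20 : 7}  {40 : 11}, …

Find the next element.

{80 : 18}

First entry — ×2 each step: 5, 10, 20, 40 → 80.
Second entry goes 3, 4, 7, 11 → 18 (each term is the sum of the two before it).
Putting it together: {80 : 18}.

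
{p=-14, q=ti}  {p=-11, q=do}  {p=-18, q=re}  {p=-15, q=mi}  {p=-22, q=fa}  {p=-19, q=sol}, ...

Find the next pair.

{p=-26, q=la}

P: -14, -11, -18, -15, -22, -19 → -26 (alternating steps +3, −7, +3, −7, …).
Q — runs through the solfège scale do→ti: ti, do, re, mi, fa, sol → la.
Putting it together: {p=-26, q=la}.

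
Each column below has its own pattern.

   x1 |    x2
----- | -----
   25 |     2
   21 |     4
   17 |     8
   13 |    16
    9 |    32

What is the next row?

5  64

Column x1: −4 each step, so 25, 21, 17, 13, 9 → 5.
Column x2: ×2 each step, so 2, 4, 8, 16, 32 → 64.
Putting it together: 5  64.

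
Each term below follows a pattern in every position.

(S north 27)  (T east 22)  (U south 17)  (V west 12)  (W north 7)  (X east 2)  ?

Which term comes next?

Letter — letters move forward 1 place in the alphabet: S, T, U, V, W, X → Y.
Direction — repeats north → east → south → west: north, east, south, west, north, east → south.
Third value: −5 each step, so 27, 22, 17, 12, 7, 2 → -3.
Putting it together: (Y south -3).

(Y south -3)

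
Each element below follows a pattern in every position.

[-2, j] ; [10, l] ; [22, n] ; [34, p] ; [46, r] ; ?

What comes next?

[58, t]

First coordinate: +12 each step; -2, 10, 22, 34, 46 → 58.
Letter: letters move forward 2 places in the alphabet, so j, l, n, p, r → t.
Combining the parts gives [58, t].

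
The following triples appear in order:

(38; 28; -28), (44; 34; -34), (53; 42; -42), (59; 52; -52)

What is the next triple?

First slot goes 38, 44, 53, 59 → 68 (alternating steps +6, +9, +6, +9, …).
Second slot: 28, 34, 42, 52 → 64 (differences are 6, 8, 10, … (increasing by 2 each time)).
For the third slot, always the negative of the second slot: -28, -34, -42, -52 → -64.
Combining the parts gives (68; 64; -64).

(68; 64; -64)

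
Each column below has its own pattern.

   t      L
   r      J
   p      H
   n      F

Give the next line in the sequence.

l  D

First letter — letters move back 2 places in the alphabet: t, r, p, n → l.
For the second letter, letters move back 2 places in the alphabet: L, J, H, F → D.
Combining the parts gives l  D.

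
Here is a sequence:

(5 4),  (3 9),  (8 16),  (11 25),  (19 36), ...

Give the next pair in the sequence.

First component: each term is the sum of the two before it, so 5, 3, 8, 11, 19 → 30.
Second component: perfect squares: 2², 3², 4², …; 4, 9, 16, 25, 36 → 49.
Combining the parts gives (30 49).

(30 49)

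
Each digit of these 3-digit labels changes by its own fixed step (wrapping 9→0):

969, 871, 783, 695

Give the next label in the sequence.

First digit: −1 each step, mod 10; 9, 8, 7, 6 → 5.
For the second digit, +1 each step, mod 10: 6, 7, 8, 9 → 0.
Third digit: +2 each step, mod 10; 9, 1, 3, 5 → 7.
So the next label is 507.

507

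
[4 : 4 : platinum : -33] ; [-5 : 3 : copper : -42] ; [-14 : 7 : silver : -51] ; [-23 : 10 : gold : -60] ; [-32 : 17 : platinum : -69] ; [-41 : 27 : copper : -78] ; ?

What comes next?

[-50 : 44 : silver : -87]

First value: −9 each step, so 4, -5, -14, -23, -32, -41 → -50.
Second value — each term is the sum of the two before it: 4, 3, 7, 10, 17, 27 → 44.
Metal goes platinum, copper, silver, gold, platinum, copper → silver (repeats platinum → copper → silver → gold).
Fourth value — −9 each step: -33, -42, -51, -60, -69, -78 → -87.
Putting it together: [-50 : 44 : silver : -87].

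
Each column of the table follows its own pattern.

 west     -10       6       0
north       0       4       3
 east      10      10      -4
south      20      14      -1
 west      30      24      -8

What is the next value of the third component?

Third component: 6, 4, 10, 14, 24 → 38 (each term is the sum of the two before it).

38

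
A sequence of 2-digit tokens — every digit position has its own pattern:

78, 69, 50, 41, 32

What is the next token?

23

First digit goes 7, 6, 5, 4, 3 → 2 (−1 each step, mod 10).
Second digit goes 8, 9, 0, 1, 2 → 3 (+1 each step, mod 10).
Combining the parts gives 23.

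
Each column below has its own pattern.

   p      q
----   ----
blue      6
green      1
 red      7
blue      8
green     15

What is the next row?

red  23

Column p: repeats blue → green → red, so blue, green, red, blue, green → red.
Column q — each term is the sum of the two before it: 6, 1, 7, 8, 15 → 23.
Putting it together: red  23.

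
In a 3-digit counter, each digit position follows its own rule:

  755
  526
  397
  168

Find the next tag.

939

First digit — −2 each step, mod 10: 7, 5, 3, 1 → 9.
Second digit — −3 each step, mod 10: 5, 2, 9, 6 → 3.
Third digit: 5, 6, 7, 8 → 9 (+1 each step, mod 10).
Combining the parts gives 939.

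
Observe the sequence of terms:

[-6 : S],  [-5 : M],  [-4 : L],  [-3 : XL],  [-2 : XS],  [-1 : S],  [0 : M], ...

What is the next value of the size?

Size — repeats S → M → L → XL → XS: S, M, L, XL, XS, S, M → L.

L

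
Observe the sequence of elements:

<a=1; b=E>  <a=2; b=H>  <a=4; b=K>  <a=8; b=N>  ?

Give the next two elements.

A: ×2 each step, so 1, 2, 4, 8 → 16 → 32.
B — letters move forward 3 places in the alphabet: E, H, K, N → Q → T.
So the next two elements are <a=16; b=Q> and <a=32; b=T>.

<a=16; b=Q>, <a=32; b=T>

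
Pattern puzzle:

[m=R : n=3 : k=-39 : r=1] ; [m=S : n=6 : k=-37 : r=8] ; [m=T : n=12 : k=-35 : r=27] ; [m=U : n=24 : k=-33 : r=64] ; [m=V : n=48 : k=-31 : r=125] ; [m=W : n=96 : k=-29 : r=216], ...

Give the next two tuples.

M — letters move forward 1 place in the alphabet: R, S, T, U, V, W → X → Y.
N: 3, 6, 12, 24, 48, 96 → 192 → 384 (×2 each step).
K: +2 each step; -39, -37, -35, -33, -31, -29 → -27 → -25.
R — perfect cubes: 1³, 2³, 3³, …: 1, 8, 27, 64, 125, 216 → 343 → 512.
So the next two tuples are [m=X : n=192 : k=-27 : r=343] and [m=Y : n=384 : k=-25 : r=512].

[m=X : n=192 : k=-27 : r=343], [m=Y : n=384 : k=-25 : r=512]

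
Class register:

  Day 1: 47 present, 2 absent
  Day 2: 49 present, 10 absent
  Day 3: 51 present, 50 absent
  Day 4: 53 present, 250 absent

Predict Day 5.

55 present, 1250 absent

Present: 47, 49, 51, 53 → 55 (+2 each step).
Absent — ×5 each step: 2, 10, 50, 250 → 1250.
So the next row is 55 present, 1250 absent.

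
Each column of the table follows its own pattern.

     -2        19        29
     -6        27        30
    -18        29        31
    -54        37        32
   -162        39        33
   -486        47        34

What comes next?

First component — ×3 each step: -2, -6, -18, -54, -162, -486 → -1458.
Second component: alternating steps +8, +2, +8, +2, …, so 19, 27, 29, 37, 39, 47 → 49.
For the third component, +1 each step: 29, 30, 31, 32, 33, 34 → 35.
So the next line is -1458  49  35.

-1458  49  35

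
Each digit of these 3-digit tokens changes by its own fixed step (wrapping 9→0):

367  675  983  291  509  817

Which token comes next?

For the first digit, +3 each step, mod 10: 3, 6, 9, 2, 5, 8 → 1.
Second digit: +1 each step, mod 10; 6, 7, 8, 9, 0, 1 → 2.
Third digit: 7, 5, 3, 1, 9, 7 → 5 (−2 each step, mod 10).
So the next token is 125.

125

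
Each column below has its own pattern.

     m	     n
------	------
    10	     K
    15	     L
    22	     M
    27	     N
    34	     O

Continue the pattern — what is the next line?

39  P

For the column m, alternating steps +5, +7, +5, +7, …: 10, 15, 22, 27, 34 → 39.
Column n: letters move forward 1 place in the alphabet; K, L, M, N, O → P.
Combining the parts gives 39  P.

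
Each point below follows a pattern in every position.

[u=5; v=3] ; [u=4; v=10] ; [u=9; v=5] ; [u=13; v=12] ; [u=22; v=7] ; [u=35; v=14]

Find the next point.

[u=57; v=9]

U goes 5, 4, 9, 13, 22, 35 → 57 (each term is the sum of the two before it).
V — alternating steps +7, −5, +7, −5, …: 3, 10, 5, 12, 7, 14 → 9.
So the next point is [u=57; v=9].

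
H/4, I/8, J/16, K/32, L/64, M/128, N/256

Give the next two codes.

O/512 then P/1024

Letter: letters move forward 1 place in the alphabet, so H, I, J, K, L, M, N → O → P.
Second component: ×2 each step, so 4, 8, 16, 32, 64, 128, 256 → 512 → 1024.
So the next two codes are O/512 and P/1024.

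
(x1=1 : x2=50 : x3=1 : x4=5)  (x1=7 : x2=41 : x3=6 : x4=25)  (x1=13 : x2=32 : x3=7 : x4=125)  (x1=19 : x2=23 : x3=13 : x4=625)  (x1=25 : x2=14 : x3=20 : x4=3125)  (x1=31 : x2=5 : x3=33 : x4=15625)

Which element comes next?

(x1=37 : x2=-4 : x3=53 : x4=78125)

For the x1, +6 each step: 1, 7, 13, 19, 25, 31 → 37.
X2: −9 each step; 50, 41, 32, 23, 14, 5 → -4.
X3: 1, 6, 7, 13, 20, 33 → 53 (each term is the sum of the two before it).
X4: 5, 25, 125, 625, 3125, 15625 → 78125 (×5 each step).
So the next element is (x1=37 : x2=-4 : x3=53 : x4=78125).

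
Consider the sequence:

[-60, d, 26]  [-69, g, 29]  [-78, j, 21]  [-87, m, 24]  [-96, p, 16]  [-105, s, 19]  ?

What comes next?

[-114, v, 11]

For the first component, −9 each step: -60, -69, -78, -87, -96, -105 → -114.
Letter: letters move forward 3 places in the alphabet, so d, g, j, m, p, s → v.
Third component: alternating steps +3, −8, +3, −8, …; 26, 29, 21, 24, 16, 19 → 11.
Putting it together: [-114, v, 11].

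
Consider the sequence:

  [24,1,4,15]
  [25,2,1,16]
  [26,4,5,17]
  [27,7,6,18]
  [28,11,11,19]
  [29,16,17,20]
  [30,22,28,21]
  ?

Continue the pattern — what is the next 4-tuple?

First slot: +1 each step, so 24, 25, 26, 27, 28, 29, 30 → 31.
For the second slot, differences are 1, 2, 3, … (increasing by 1 each time): 1, 2, 4, 7, 11, 16, 22 → 29.
Third slot goes 4, 1, 5, 6, 11, 17, 28 → 45 (each term is the sum of the two before it).
For the fourth slot, always 9 less than the first slot: 15, 16, 17, 18, 19, 20, 21 → 22.
So the next 4-tuple is [31,29,45,22].

[31,29,45,22]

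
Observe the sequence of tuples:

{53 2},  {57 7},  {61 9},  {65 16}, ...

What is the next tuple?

First value — +4 each step: 53, 57, 61, 65 → 69.
Second value — each term is the sum of the two before it: 2, 7, 9, 16 → 25.
So the next tuple is {69 25}.

{69 25}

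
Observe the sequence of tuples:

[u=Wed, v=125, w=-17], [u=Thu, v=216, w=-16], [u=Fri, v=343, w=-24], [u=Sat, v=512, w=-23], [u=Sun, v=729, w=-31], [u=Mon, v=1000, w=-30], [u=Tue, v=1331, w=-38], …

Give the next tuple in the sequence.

[u=Wed, v=1728, w=-37]

U: runs through the weekdays Mon→Sun; Wed, Thu, Fri, Sat, Sun, Mon, Tue → Wed.
For the v, perfect cubes: 5³, 6³, 7³, …: 125, 216, 343, 512, 729, 1000, 1331 → 1728.
W — alternating steps +1, −8, +1, −8, …: -17, -16, -24, -23, -31, -30, -38 → -37.
Combining the parts gives [u=Wed, v=1728, w=-37].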